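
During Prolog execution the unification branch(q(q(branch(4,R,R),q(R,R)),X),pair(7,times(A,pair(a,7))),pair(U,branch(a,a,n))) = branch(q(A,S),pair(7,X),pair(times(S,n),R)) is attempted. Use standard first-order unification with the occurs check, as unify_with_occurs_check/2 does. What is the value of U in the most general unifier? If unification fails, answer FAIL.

times(times(q(branch(4,branch(a,a,n),branch(a,a,n)),q(branch(a,a,n),branch(a,a,n))),pair(a,7)),n)

Decompose branch/3: q(q(branch(4,R,R),q(R,R)),X) = q(A,S),  pair(7,times(A,pair(a,7))) = pair(7,X),  pair(U,branch(a,a,n)) = pair(times(S,n),R).
Decompose q/2: q(branch(4,R,R),q(R,R)) = A,  X = S.
Bind A := q(branch(4,R,R),q(R,R)); substituting into the one remaining equation that mentions A gives: pair(7,times(q(branch(4,R,R),q(R,R)),pair(a,7))) = pair(7,X).
Bind X := S; substituting into the one remaining equation that mentions X gives: pair(7,times(q(branch(4,R,R),q(R,R)),pair(a,7))) = pair(7,S).
Decompose pair/2: 7 = 7,  times(q(branch(4,R,R),q(R,R)),pair(a,7)) = S.
Delete trivial equation 7 = 7.
Bind S := times(q(branch(4,R,R),q(R,R)),pair(a,7)); substituting into the remaining equation gives: pair(U,branch(a,a,n)) = pair(times(times(q(branch(4,R,R),q(R,R)),pair(a,7)),n),R). Substituting into the earlier binding gives X := times(q(branch(4,R,R),q(R,R)),pair(a,7)).
Decompose pair/2: U = times(times(q(branch(4,R,R),q(R,R)),pair(a,7)),n),  branch(a,a,n) = R.
Bind U := times(times(q(branch(4,R,R),q(R,R)),pair(a,7)),n); no other remaining equation mentions U.
Bind R := branch(a,a,n). Substituting into the earlier bindings gives A := q(branch(4,branch(a,a,n),branch(a,a,n)),q(branch(a,a,n),branch(a,a,n))), X := times(q(branch(4,branch(a,a,n),branch(a,a,n)),q(branch(a,a,n),branch(a,a,n))),pair(a,7)), S := times(q(branch(4,branch(a,a,n),branch(a,a,n)),q(branch(a,a,n),branch(a,a,n))),pair(a,7)), U := times(times(q(branch(4,branch(a,a,n),branch(a,a,n)),q(branch(a,a,n),branch(a,a,n))),pair(a,7)),n).
MGU = { A = q(branch(4,branch(a,a,n),branch(a,a,n)),q(branch(a,a,n),branch(a,a,n))), X = times(q(branch(4,branch(a,a,n),branch(a,a,n)),q(branch(a,a,n),branch(a,a,n))),pair(a,7)), S = times(q(branch(4,branch(a,a,n),branch(a,a,n)),q(branch(a,a,n),branch(a,a,n))),pair(a,7)), U = times(times(q(branch(4,branch(a,a,n),branch(a,a,n)),q(branch(a,a,n),branch(a,a,n))),pair(a,7)),n), R = branch(a,a,n) }, so U = times(times(q(branch(4,branch(a,a,n),branch(a,a,n)),q(branch(a,a,n),branch(a,a,n))),pair(a,7)),n).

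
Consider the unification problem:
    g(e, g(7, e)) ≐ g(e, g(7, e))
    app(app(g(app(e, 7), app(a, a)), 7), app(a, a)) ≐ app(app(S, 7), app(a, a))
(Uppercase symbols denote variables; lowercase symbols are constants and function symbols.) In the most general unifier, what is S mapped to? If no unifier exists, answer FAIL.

Delete trivial equation g(e, g(7, e)) ≐ g(e, g(7, e)).
Decompose app/2: app(g(app(e, 7), app(a, a)), 7) ≐ app(S, 7),  app(a, a) ≐ app(a, a).
Decompose app/2: g(app(e, 7), app(a, a)) ≐ S,  7 ≐ 7.
Bind S := g(app(e, 7), app(a, a)); no other remaining equation mentions S.
Delete trivial equation 7 ≐ 7.
Delete trivial equation app(a, a) ≐ app(a, a).
MGU = { S := g(app(e, 7), app(a, a)) }, so S := g(app(e, 7), app(a, a)).

g(app(e, 7), app(a, a))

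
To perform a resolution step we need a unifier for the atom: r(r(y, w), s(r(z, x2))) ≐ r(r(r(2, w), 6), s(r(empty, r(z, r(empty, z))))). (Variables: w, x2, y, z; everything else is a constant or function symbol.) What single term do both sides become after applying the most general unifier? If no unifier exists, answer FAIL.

Decompose r/2: r(y, w) ≐ r(r(2, w), 6),  s(r(z, x2)) ≐ s(r(empty, r(z, r(empty, z)))).
Decompose r/2: y ≐ r(2, w),  w ≐ 6.
Bind y := r(2, w); no other remaining equation mentions y.
Bind w := 6; no other remaining equation mentions w. Substituting into the earlier binding gives y := r(2, 6).
Decompose s/1: r(z, x2) ≐ r(empty, r(z, r(empty, z))).
Decompose r/2: z ≐ empty,  x2 ≐ r(z, r(empty, z)).
Bind z := empty; substituting into the remaining equation gives: x2 ≐ r(empty, r(empty, empty)).
Bind x2 := r(empty, r(empty, empty)).
Applying the MGU to either side gives r(r(r(2, 6), 6), s(r(empty, r(empty, r(empty, empty))))).

r(r(r(2, 6), 6), s(r(empty, r(empty, r(empty, empty)))))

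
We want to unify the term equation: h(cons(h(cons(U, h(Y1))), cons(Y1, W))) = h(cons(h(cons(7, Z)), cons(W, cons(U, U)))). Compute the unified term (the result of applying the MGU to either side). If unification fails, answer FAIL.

Decompose h/1: cons(h(cons(U, h(Y1))), cons(Y1, W)) = cons(h(cons(7, Z)), cons(W, cons(U, U))).
Decompose cons/2: h(cons(U, h(Y1))) = h(cons(7, Z)),  cons(Y1, W) = cons(W, cons(U, U)).
Decompose h/1: cons(U, h(Y1)) = cons(7, Z).
Decompose cons/2: U = 7,  h(Y1) = Z.
Bind U := 7; substituting into the one remaining equation that mentions U gives: cons(Y1, W) = cons(W, cons(7, 7)).
Bind Z := h(Y1); no other remaining equation mentions Z.
Decompose cons/2: Y1 = W,  W = cons(7, 7).
Bind Y1 := W; no other remaining equation mentions Y1. Substituting into the earlier binding gives Z := h(W).
Bind W := cons(7, 7). Substituting into the earlier bindings gives Z := h(cons(7, 7)), Y1 := cons(7, 7).
Applying the MGU to either side gives h(cons(h(cons(7, h(cons(7, 7)))), cons(cons(7, 7), cons(7, 7)))).

h(cons(h(cons(7, h(cons(7, 7)))), cons(cons(7, 7), cons(7, 7))))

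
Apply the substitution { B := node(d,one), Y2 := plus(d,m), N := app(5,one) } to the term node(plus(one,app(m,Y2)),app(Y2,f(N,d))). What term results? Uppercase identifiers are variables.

Replace each occurrence of Y2 with plus(d,m).
Replace each occurrence of N with app(5,one).
Result: node(plus(one,app(m,plus(d,m))),app(plus(d,m),f(app(5,one),d))).

node(plus(one,app(m,plus(d,m))),app(plus(d,m),f(app(5,one),d)))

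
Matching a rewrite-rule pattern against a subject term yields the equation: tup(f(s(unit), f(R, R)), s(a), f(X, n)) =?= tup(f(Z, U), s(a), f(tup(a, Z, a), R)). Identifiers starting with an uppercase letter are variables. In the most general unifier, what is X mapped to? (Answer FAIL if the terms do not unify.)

Decompose tup/3: f(s(unit), f(R, R)) =?= f(Z, U),  s(a) =?= s(a),  f(X, n) =?= f(tup(a, Z, a), R).
Decompose f/2: s(unit) =?= Z,  f(R, R) =?= U.
Bind Z := s(unit); substituting into the one remaining equation that mentions Z gives: f(X, n) =?= f(tup(a, s(unit), a), R).
Bind U := f(R, R); no other remaining equation mentions U.
Delete trivial equation s(a) =?= s(a).
Decompose f/2: X =?= tup(a, s(unit), a),  n =?= R.
Bind X := tup(a, s(unit), a); no other remaining equation mentions X.
Bind R := n. Substituting into the earlier binding gives U := f(n, n).
MGU = { Z := s(unit), U := f(n, n), X := tup(a, s(unit), a), R := n }, so X := tup(a, s(unit), a).

tup(a, s(unit), a)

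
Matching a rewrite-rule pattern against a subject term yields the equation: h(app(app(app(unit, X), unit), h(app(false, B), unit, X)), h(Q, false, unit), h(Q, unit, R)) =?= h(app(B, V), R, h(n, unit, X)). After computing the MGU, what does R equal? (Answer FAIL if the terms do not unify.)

h(n, false, unit)

Decompose h/3: app(app(app(unit, X), unit), h(app(false, B), unit, X)) =?= app(B, V),  h(Q, false, unit) =?= R,  h(Q, unit, R) =?= h(n, unit, X).
Decompose app/2: app(app(unit, X), unit) =?= B,  h(app(false, B), unit, X) =?= V.
Bind B := app(app(unit, X), unit); substituting into the one remaining equation that mentions B gives: h(app(false, app(app(unit, X), unit)), unit, X) =?= V.
Bind V := h(app(false, app(app(unit, X), unit)), unit, X); no other remaining equation mentions V.
Bind R := h(Q, false, unit); substituting into the remaining equation gives: h(Q, unit, h(Q, false, unit)) =?= h(n, unit, X).
Decompose h/3: Q =?= n,  unit =?= unit,  h(Q, false, unit) =?= X.
Bind Q := n; substituting into the one remaining equation that mentions Q gives: h(n, false, unit) =?= X. Substituting into the earlier binding gives R := h(n, false, unit).
Delete trivial equation unit =?= unit.
Bind X := h(n, false, unit). Substituting into the earlier bindings gives B := app(app(unit, h(n, false, unit)), unit), V := h(app(false, app(app(unit, h(n, false, unit)), unit)), unit, h(n, false, unit)).
MGU = { B -> app(app(unit, h(n, false, unit)), unit), V -> h(app(false, app(app(unit, h(n, false, unit)), unit)), unit, h(n, false, unit)), R -> h(n, false, unit), Q -> n, X -> h(n, false, unit) }, so R -> h(n, false, unit).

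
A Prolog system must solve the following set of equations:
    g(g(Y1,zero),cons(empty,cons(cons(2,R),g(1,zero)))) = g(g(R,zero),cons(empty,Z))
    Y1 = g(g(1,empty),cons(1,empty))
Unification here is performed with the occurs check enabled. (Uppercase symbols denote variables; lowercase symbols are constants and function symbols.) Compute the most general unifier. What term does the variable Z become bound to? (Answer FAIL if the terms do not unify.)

cons(cons(2,g(g(1,empty),cons(1,empty))),g(1,zero))

Decompose g/2: g(Y1,zero) = g(R,zero),  cons(empty,cons(cons(2,R),g(1,zero))) = cons(empty,Z).
Decompose g/2: Y1 = R,  zero = zero.
Bind Y1 := R; substituting into the one remaining equation that mentions Y1 gives: R = g(g(1,empty),cons(1,empty)).
Delete trivial equation zero = zero.
Decompose cons/2: empty = empty,  cons(cons(2,R),g(1,zero)) = Z.
Delete trivial equation empty = empty.
Bind Z := cons(cons(2,R),g(1,zero)); no other remaining equation mentions Z.
Bind R := g(g(1,empty),cons(1,empty)). Substituting into the earlier bindings gives Y1 := g(g(1,empty),cons(1,empty)), Z := cons(cons(2,g(g(1,empty),cons(1,empty))),g(1,zero)).
MGU = { Y1 = g(g(1,empty),cons(1,empty)), Z = cons(cons(2,g(g(1,empty),cons(1,empty))),g(1,zero)), R = g(g(1,empty),cons(1,empty)) }, so Z = cons(cons(2,g(g(1,empty),cons(1,empty))),g(1,zero)).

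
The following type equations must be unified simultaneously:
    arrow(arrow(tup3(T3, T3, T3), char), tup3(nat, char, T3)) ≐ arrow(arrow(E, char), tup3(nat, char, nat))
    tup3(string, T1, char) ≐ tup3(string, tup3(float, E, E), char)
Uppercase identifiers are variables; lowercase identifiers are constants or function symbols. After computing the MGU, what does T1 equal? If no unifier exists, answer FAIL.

tup3(float, tup3(nat, nat, nat), tup3(nat, nat, nat))

Decompose arrow/2: arrow(tup3(T3, T3, T3), char) ≐ arrow(E, char),  tup3(nat, char, T3) ≐ tup3(nat, char, nat).
Decompose arrow/2: tup3(T3, T3, T3) ≐ E,  char ≐ char.
Bind E := tup3(T3, T3, T3); substituting into the one remaining equation that mentions E gives: tup3(string, T1, char) ≐ tup3(string, tup3(float, tup3(T3, T3, T3), tup3(T3, T3, T3)), char).
Delete trivial equation char ≐ char.
Decompose tup3/3: nat ≐ nat,  char ≐ char,  T3 ≐ nat.
Delete trivial equation nat ≐ nat.
Delete trivial equation char ≐ char.
Bind T3 := nat; substituting into the remaining equation gives: tup3(string, T1, char) ≐ tup3(string, tup3(float, tup3(nat, nat, nat), tup3(nat, nat, nat)), char). Substituting into the earlier binding gives E := tup3(nat, nat, nat).
Decompose tup3/3: string ≐ string,  T1 ≐ tup3(float, tup3(nat, nat, nat), tup3(nat, nat, nat)),  char ≐ char.
Delete trivial equation string ≐ string.
Bind T1 := tup3(float, tup3(nat, nat, nat), tup3(nat, nat, nat)); no other remaining equation mentions T1.
Delete trivial equation char ≐ char.
MGU = { E ↦ tup3(nat, nat, nat), T3 ↦ nat, T1 ↦ tup3(float, tup3(nat, nat, nat), tup3(nat, nat, nat)) }, so T1 ↦ tup3(float, tup3(nat, nat, nat), tup3(nat, nat, nat)).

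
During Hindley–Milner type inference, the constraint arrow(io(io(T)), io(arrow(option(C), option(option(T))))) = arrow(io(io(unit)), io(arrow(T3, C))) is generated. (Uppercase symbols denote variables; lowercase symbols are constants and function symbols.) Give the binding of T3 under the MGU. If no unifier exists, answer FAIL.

Decompose arrow/2: io(io(T)) = io(io(unit)),  io(arrow(option(C), option(option(T)))) = io(arrow(T3, C)).
Decompose io/1: io(T) = io(unit).
Decompose io/1: T = unit.
Bind T := unit; substituting into the remaining equation gives: io(arrow(option(C), option(option(unit)))) = io(arrow(T3, C)).
Decompose io/1: arrow(option(C), option(option(unit))) = arrow(T3, C).
Decompose arrow/2: option(C) = T3,  option(option(unit)) = C.
Bind T3 := option(C); no other remaining equation mentions T3.
Bind C := option(option(unit)). Substituting into the earlier binding gives T3 := option(option(option(unit))).
MGU = { T := unit, T3 := option(option(option(unit))), C := option(option(unit)) }, so T3 := option(option(option(unit))).

option(option(option(unit)))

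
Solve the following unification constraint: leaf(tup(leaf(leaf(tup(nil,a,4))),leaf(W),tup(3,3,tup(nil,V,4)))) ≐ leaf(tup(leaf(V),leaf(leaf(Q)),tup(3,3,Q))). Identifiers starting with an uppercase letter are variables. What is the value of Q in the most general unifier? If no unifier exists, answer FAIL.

tup(nil,leaf(tup(nil,a,4)),4)

Decompose leaf/1: tup(leaf(leaf(tup(nil,a,4))),leaf(W),tup(3,3,tup(nil,V,4))) ≐ tup(leaf(V),leaf(leaf(Q)),tup(3,3,Q)).
Decompose tup/3: leaf(leaf(tup(nil,a,4))) ≐ leaf(V),  leaf(W) ≐ leaf(leaf(Q)),  tup(3,3,tup(nil,V,4)) ≐ tup(3,3,Q).
Decompose leaf/1: leaf(tup(nil,a,4)) ≐ V.
Bind V := leaf(tup(nil,a,4)); substituting into the one remaining equation that mentions V gives: tup(3,3,tup(nil,leaf(tup(nil,a,4)),4)) ≐ tup(3,3,Q).
Decompose leaf/1: W ≐ leaf(Q).
Bind W := leaf(Q); no other remaining equation mentions W.
Decompose tup/3: 3 ≐ 3,  3 ≐ 3,  tup(nil,leaf(tup(nil,a,4)),4) ≐ Q.
Delete trivial equation 3 ≐ 3.
Delete trivial equation 3 ≐ 3.
Bind Q := tup(nil,leaf(tup(nil,a,4)),4). Substituting into the earlier binding gives W := leaf(tup(nil,leaf(tup(nil,a,4)),4)).
MGU = { V := leaf(tup(nil,a,4)), W := leaf(tup(nil,leaf(tup(nil,a,4)),4)), Q := tup(nil,leaf(tup(nil,a,4)),4) }, so Q := tup(nil,leaf(tup(nil,a,4)),4).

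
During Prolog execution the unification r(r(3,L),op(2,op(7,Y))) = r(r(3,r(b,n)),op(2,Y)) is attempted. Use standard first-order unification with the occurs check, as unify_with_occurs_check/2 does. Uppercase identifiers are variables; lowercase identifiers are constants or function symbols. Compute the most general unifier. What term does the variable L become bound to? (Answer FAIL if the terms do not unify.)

FAIL

Decompose r/2: r(3,L) = r(3,r(b,n)),  op(2,op(7,Y)) = op(2,Y).
Decompose r/2: 3 = 3,  L = r(b,n).
Delete trivial equation 3 = 3.
Bind L := r(b,n); no other remaining equation mentions L.
Decompose op/2: 2 = 2,  op(7,Y) = Y.
Delete trivial equation 2 = 2.
Occurs check fails: Y occurs in op(7,Y); the equation Y = op(7,Y) has no finite solution.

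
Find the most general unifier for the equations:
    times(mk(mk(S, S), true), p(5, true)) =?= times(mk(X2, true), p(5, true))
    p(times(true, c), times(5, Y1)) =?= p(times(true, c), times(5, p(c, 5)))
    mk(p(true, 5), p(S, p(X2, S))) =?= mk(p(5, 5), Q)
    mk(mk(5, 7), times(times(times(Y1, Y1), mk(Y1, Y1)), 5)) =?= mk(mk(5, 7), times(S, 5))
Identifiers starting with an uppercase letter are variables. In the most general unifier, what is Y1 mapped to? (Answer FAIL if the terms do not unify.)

Decompose times/2: mk(mk(S, S), true) =?= mk(X2, true),  p(5, true) =?= p(5, true).
Decompose mk/2: mk(S, S) =?= X2,  true =?= true.
Bind X2 := mk(S, S); substituting into the one remaining equation that mentions X2 gives: mk(p(true, 5), p(S, p(mk(S, S), S))) =?= mk(p(5, 5), Q).
Delete trivial equation true =?= true.
Delete trivial equation p(5, true) =?= p(5, true).
Decompose p/2: times(true, c) =?= times(true, c),  times(5, Y1) =?= times(5, p(c, 5)).
Delete trivial equation times(true, c) =?= times(true, c).
Decompose times/2: 5 =?= 5,  Y1 =?= p(c, 5).
Delete trivial equation 5 =?= 5.
Bind Y1 := p(c, 5); substituting into the one remaining equation that mentions Y1 gives: mk(mk(5, 7), times(times(times(p(c, 5), p(c, 5)), mk(p(c, 5), p(c, 5))), 5)) =?= mk(mk(5, 7), times(S, 5)).
Decompose mk/2: p(true, 5) =?= p(5, 5),  p(S, p(mk(S, S), S)) =?= Q.
Decompose p/2: true =?= 5,  5 =?= 5.
Clash: constants true and 5 differ; no unifier exists.

FAIL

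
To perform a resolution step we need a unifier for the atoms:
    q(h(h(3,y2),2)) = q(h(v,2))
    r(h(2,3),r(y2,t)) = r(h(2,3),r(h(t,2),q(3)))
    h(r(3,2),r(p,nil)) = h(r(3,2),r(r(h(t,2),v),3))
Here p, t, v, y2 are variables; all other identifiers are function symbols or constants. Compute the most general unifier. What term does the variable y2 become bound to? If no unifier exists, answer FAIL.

Decompose q/1: h(h(3,y2),2) = h(v,2).
Decompose h/2: h(3,y2) = v,  2 = 2.
Bind v := h(3,y2); substituting into the one remaining equation that mentions v gives: h(r(3,2),r(p,nil)) = h(r(3,2),r(r(h(t,2),h(3,y2)),3)).
Delete trivial equation 2 = 2.
Decompose r/2: h(2,3) = h(2,3),  r(y2,t) = r(h(t,2),q(3)).
Delete trivial equation h(2,3) = h(2,3).
Decompose r/2: y2 = h(t,2),  t = q(3).
Bind y2 := h(t,2); substituting into the one remaining equation that mentions y2 gives: h(r(3,2),r(p,nil)) = h(r(3,2),r(r(h(t,2),h(3,h(t,2))),3)). Substituting into the earlier binding gives v := h(3,h(t,2)).
Bind t := q(3); substituting into the remaining equation gives: h(r(3,2),r(p,nil)) = h(r(3,2),r(r(h(q(3),2),h(3,h(q(3),2))),3)). Substituting into the earlier bindings gives v := h(3,h(q(3),2)), y2 := h(q(3),2).
Decompose h/2: r(3,2) = r(3,2),  r(p,nil) = r(r(h(q(3),2),h(3,h(q(3),2))),3).
Delete trivial equation r(3,2) = r(3,2).
Decompose r/2: p = r(h(q(3),2),h(3,h(q(3),2))),  nil = 3.
Bind p := r(h(q(3),2),h(3,h(q(3),2))); no other remaining equation mentions p.
Clash: constants nil and 3 differ; no unifier exists.

FAIL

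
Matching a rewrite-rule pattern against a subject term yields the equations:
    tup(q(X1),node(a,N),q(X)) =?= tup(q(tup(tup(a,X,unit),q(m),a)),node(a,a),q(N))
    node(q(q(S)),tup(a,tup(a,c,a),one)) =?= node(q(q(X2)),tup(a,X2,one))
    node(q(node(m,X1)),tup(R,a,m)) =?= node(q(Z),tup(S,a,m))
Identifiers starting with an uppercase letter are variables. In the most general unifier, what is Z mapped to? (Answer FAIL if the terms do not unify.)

Decompose tup/3: q(X1) =?= q(tup(tup(a,X,unit),q(m),a)),  node(a,N) =?= node(a,a),  q(X) =?= q(N).
Decompose q/1: X1 =?= tup(tup(a,X,unit),q(m),a).
Bind X1 := tup(tup(a,X,unit),q(m),a); substituting into the one remaining equation that mentions X1 gives: node(q(node(m,tup(tup(a,X,unit),q(m),a))),tup(R,a,m)) =?= node(q(Z),tup(S,a,m)).
Decompose node/2: a =?= a,  N =?= a.
Delete trivial equation a =?= a.
Bind N := a; substituting into the one remaining equation that mentions N gives: q(X) =?= q(a).
Decompose q/1: X =?= a.
Bind X := a; substituting into the one remaining equation that mentions X gives: node(q(node(m,tup(tup(a,a,unit),q(m),a))),tup(R,a,m)) =?= node(q(Z),tup(S,a,m)). Substituting into the earlier binding gives X1 := tup(tup(a,a,unit),q(m),a).
Decompose node/2: q(q(S)) =?= q(q(X2)),  tup(a,tup(a,c,a),one) =?= tup(a,X2,one).
Decompose q/1: q(S) =?= q(X2).
Decompose q/1: S =?= X2.
Bind S := X2; substituting into the one remaining equation that mentions S gives: node(q(node(m,tup(tup(a,a,unit),q(m),a))),tup(R,a,m)) =?= node(q(Z),tup(X2,a,m)).
Decompose tup/3: a =?= a,  tup(a,c,a) =?= X2,  one =?= one.
Delete trivial equation a =?= a.
Bind X2 := tup(a,c,a); substituting into the one remaining equation that mentions X2 gives: node(q(node(m,tup(tup(a,a,unit),q(m),a))),tup(R,a,m)) =?= node(q(Z),tup(tup(a,c,a),a,m)). Substituting into the earlier binding gives S := tup(a,c,a).
Delete trivial equation one =?= one.
Decompose node/2: q(node(m,tup(tup(a,a,unit),q(m),a))) =?= q(Z),  tup(R,a,m) =?= tup(tup(a,c,a),a,m).
Decompose q/1: node(m,tup(tup(a,a,unit),q(m),a)) =?= Z.
Bind Z := node(m,tup(tup(a,a,unit),q(m),a)); no other remaining equation mentions Z.
Decompose tup/3: R =?= tup(a,c,a),  a =?= a,  m =?= m.
Bind R := tup(a,c,a); no other remaining equation mentions R.
Delete trivial equation a =?= a.
Delete trivial equation m =?= m.
MGU = { X1 ↦ tup(tup(a,a,unit),q(m),a), N ↦ a, X ↦ a, S ↦ tup(a,c,a), X2 ↦ tup(a,c,a), Z ↦ node(m,tup(tup(a,a,unit),q(m),a)), R ↦ tup(a,c,a) }, so Z ↦ node(m,tup(tup(a,a,unit),q(m),a)).

node(m,tup(tup(a,a,unit),q(m),a))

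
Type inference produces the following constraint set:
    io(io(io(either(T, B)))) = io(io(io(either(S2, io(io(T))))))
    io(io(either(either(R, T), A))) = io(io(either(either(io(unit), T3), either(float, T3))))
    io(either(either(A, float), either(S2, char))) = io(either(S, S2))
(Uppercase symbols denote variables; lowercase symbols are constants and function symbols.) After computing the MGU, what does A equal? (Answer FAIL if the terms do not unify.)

FAIL

Decompose io/1: io(io(either(T, B))) = io(io(either(S2, io(io(T))))).
Decompose io/1: io(either(T, B)) = io(either(S2, io(io(T)))).
Decompose io/1: either(T, B) = either(S2, io(io(T))).
Decompose either/2: T = S2,  B = io(io(T)).
Bind T := S2; substituting into the 2 remaining equations that mention T gives: B = io(io(S2)),  io(io(either(either(R, S2), A))) = io(io(either(either(io(unit), T3), either(float, T3)))).
Bind B := io(io(S2)); no other remaining equation mentions B.
Decompose io/1: io(either(either(R, S2), A)) = io(either(either(io(unit), T3), either(float, T3))).
Decompose io/1: either(either(R, S2), A) = either(either(io(unit), T3), either(float, T3)).
Decompose either/2: either(R, S2) = either(io(unit), T3),  A = either(float, T3).
Decompose either/2: R = io(unit),  S2 = T3.
Bind R := io(unit); no other remaining equation mentions R.
Bind S2 := T3; substituting into the one remaining equation that mentions S2 gives: io(either(either(A, float), either(T3, char))) = io(either(S, T3)). Substituting into the earlier bindings gives T := T3, B := io(io(T3)).
Bind A := either(float, T3); substituting into the remaining equation gives: io(either(either(either(float, T3), float), either(T3, char))) = io(either(S, T3)).
Decompose io/1: either(either(either(float, T3), float), either(T3, char)) = either(S, T3).
Decompose either/2: either(either(float, T3), float) = S,  either(T3, char) = T3.
Bind S := either(either(float, T3), float); no other remaining equation mentions S.
Occurs check fails: T3 occurs in either(T3, char); the equation T3 = either(T3, char) has no finite solution.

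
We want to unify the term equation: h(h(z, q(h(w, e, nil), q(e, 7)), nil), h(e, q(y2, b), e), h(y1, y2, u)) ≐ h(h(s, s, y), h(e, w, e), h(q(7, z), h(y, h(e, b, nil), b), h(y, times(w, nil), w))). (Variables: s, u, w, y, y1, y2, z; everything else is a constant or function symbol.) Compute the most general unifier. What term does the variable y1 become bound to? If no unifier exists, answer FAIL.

Decompose h/3: h(z, q(h(w, e, nil), q(e, 7)), nil) ≐ h(s, s, y),  h(e, q(y2, b), e) ≐ h(e, w, e),  h(y1, y2, u) ≐ h(q(7, z), h(y, h(e, b, nil), b), h(y, times(w, nil), w)).
Decompose h/3: z ≐ s,  q(h(w, e, nil), q(e, 7)) ≐ s,  nil ≐ y.
Bind z := s; substituting into the one remaining equation that mentions z gives: h(y1, y2, u) ≐ h(q(7, s), h(y, h(e, b, nil), b), h(y, times(w, nil), w)).
Bind s := q(h(w, e, nil), q(e, 7)); substituting into the one remaining equation that mentions s gives: h(y1, y2, u) ≐ h(q(7, q(h(w, e, nil), q(e, 7))), h(y, h(e, b, nil), b), h(y, times(w, nil), w)). Substituting into the earlier binding gives z := q(h(w, e, nil), q(e, 7)).
Bind y := nil; substituting into the one remaining equation that mentions y gives: h(y1, y2, u) ≐ h(q(7, q(h(w, e, nil), q(e, 7))), h(nil, h(e, b, nil), b), h(nil, times(w, nil), w)).
Decompose h/3: e ≐ e,  q(y2, b) ≐ w,  e ≐ e.
Delete trivial equation e ≐ e.
Bind w := q(y2, b); substituting into the one remaining equation that mentions w gives: h(y1, y2, u) ≐ h(q(7, q(h(q(y2, b), e, nil), q(e, 7))), h(nil, h(e, b, nil), b), h(nil, times(q(y2, b), nil), q(y2, b))). Substituting into the earlier bindings gives z := q(h(q(y2, b), e, nil), q(e, 7)), s := q(h(q(y2, b), e, nil), q(e, 7)).
Delete trivial equation e ≐ e.
Decompose h/3: y1 ≐ q(7, q(h(q(y2, b), e, nil), q(e, 7))),  y2 ≐ h(nil, h(e, b, nil), b),  u ≐ h(nil, times(q(y2, b), nil), q(y2, b)).
Bind y1 := q(7, q(h(q(y2, b), e, nil), q(e, 7))); no other remaining equation mentions y1.
Bind y2 := h(nil, h(e, b, nil), b); substituting into the remaining equation gives: u ≐ h(nil, times(q(h(nil, h(e, b, nil), b), b), nil), q(h(nil, h(e, b, nil), b), b)). Substituting into the earlier bindings gives z := q(h(q(h(nil, h(e, b, nil), b), b), e, nil), q(e, 7)), s := q(h(q(h(nil, h(e, b, nil), b), b), e, nil), q(e, 7)), w := q(h(nil, h(e, b, nil), b), b), y1 := q(7, q(h(q(h(nil, h(e, b, nil), b), b), e, nil), q(e, 7))).
Bind u := h(nil, times(q(h(nil, h(e, b, nil), b), b), nil), q(h(nil, h(e, b, nil), b), b)).
MGU = { z -> q(h(q(h(nil, h(e, b, nil), b), b), e, nil), q(e, 7)), s -> q(h(q(h(nil, h(e, b, nil), b), b), e, nil), q(e, 7)), y -> nil, w -> q(h(nil, h(e, b, nil), b), b), y1 -> q(7, q(h(q(h(nil, h(e, b, nil), b), b), e, nil), q(e, 7))), y2 -> h(nil, h(e, b, nil), b), u -> h(nil, times(q(h(nil, h(e, b, nil), b), b), nil), q(h(nil, h(e, b, nil), b), b)) }, so y1 -> q(7, q(h(q(h(nil, h(e, b, nil), b), b), e, nil), q(e, 7))).

q(7, q(h(q(h(nil, h(e, b, nil), b), b), e, nil), q(e, 7)))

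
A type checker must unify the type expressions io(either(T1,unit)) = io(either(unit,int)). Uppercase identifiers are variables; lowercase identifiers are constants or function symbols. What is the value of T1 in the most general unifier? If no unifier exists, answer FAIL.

FAIL

Decompose io/1: either(T1,unit) = either(unit,int).
Decompose either/2: T1 = unit,  unit = int.
Bind T1 := unit; no other remaining equation mentions T1.
Clash: constants unit and int differ; no unifier exists.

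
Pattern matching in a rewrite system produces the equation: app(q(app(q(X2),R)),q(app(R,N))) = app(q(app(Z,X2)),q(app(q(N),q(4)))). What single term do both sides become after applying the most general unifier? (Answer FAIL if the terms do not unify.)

Decompose app/2: q(app(q(X2),R)) = q(app(Z,X2)),  q(app(R,N)) = q(app(q(N),q(4))).
Decompose q/1: app(q(X2),R) = app(Z,X2).
Decompose app/2: q(X2) = Z,  R = X2.
Bind Z := q(X2); no other remaining equation mentions Z.
Bind R := X2; substituting into the remaining equation gives: q(app(X2,N)) = q(app(q(N),q(4))).
Decompose q/1: app(X2,N) = app(q(N),q(4)).
Decompose app/2: X2 = q(N),  N = q(4).
Bind X2 := q(N); no other remaining equation mentions X2. Substituting into the earlier bindings gives Z := q(q(N)), R := q(N).
Bind N := q(4). Substituting into the earlier bindings gives Z := q(q(q(4))), R := q(q(4)), X2 := q(q(4)).
Applying the MGU to either side gives app(q(app(q(q(q(4))),q(q(4)))),q(app(q(q(4)),q(4)))).

app(q(app(q(q(q(4))),q(q(4)))),q(app(q(q(4)),q(4))))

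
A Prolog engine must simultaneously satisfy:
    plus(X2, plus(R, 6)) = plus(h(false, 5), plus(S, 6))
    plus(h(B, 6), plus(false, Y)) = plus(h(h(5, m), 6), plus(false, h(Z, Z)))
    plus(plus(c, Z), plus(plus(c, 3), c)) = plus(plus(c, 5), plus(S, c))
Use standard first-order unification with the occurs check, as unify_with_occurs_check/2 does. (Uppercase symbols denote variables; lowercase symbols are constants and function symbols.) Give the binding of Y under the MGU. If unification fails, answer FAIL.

Decompose plus/2: X2 = h(false, 5),  plus(R, 6) = plus(S, 6).
Bind X2 := h(false, 5); no other remaining equation mentions X2.
Decompose plus/2: R = S,  6 = 6.
Bind R := S; no other remaining equation mentions R.
Delete trivial equation 6 = 6.
Decompose plus/2: h(B, 6) = h(h(5, m), 6),  plus(false, Y) = plus(false, h(Z, Z)).
Decompose h/2: B = h(5, m),  6 = 6.
Bind B := h(5, m); no other remaining equation mentions B.
Delete trivial equation 6 = 6.
Decompose plus/2: false = false,  Y = h(Z, Z).
Delete trivial equation false = false.
Bind Y := h(Z, Z); no other remaining equation mentions Y.
Decompose plus/2: plus(c, Z) = plus(c, 5),  plus(plus(c, 3), c) = plus(S, c).
Decompose plus/2: c = c,  Z = 5.
Delete trivial equation c = c.
Bind Z := 5; no other remaining equation mentions Z. Substituting into the earlier binding gives Y := h(5, 5).
Decompose plus/2: plus(c, 3) = S,  c = c.
Bind S := plus(c, 3); no other remaining equation mentions S. Substituting into the earlier binding gives R := plus(c, 3).
Delete trivial equation c = c.
MGU = { X2 ↦ h(false, 5), R ↦ plus(c, 3), B ↦ h(5, m), Y ↦ h(5, 5), Z ↦ 5, S ↦ plus(c, 3) }, so Y ↦ h(5, 5).

h(5, 5)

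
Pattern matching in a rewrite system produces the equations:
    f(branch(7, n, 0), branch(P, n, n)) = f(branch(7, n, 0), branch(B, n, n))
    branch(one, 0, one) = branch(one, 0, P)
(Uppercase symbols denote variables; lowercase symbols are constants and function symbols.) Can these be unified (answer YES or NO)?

Decompose f/2: branch(7, n, 0) = branch(7, n, 0),  branch(P, n, n) = branch(B, n, n).
Delete trivial equation branch(7, n, 0) = branch(7, n, 0).
Decompose branch/3: P = B,  n = n,  n = n.
Bind P := B; substituting into the one remaining equation that mentions P gives: branch(one, 0, one) = branch(one, 0, B).
Delete trivial equation n = n.
Delete trivial equation n = n.
Decompose branch/3: one = one,  0 = 0,  one = B.
Delete trivial equation one = one.
Delete trivial equation 0 = 0.
Bind B := one. Substituting into the earlier binding gives P := one.
No equations remain and no clash or occurs-check failure arose, so a unifier exists.

YES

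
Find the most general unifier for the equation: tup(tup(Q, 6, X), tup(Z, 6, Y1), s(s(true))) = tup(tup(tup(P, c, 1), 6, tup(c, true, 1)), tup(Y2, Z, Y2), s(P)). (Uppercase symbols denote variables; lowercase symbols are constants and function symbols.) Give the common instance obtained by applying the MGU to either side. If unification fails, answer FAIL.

Decompose tup/3: tup(Q, 6, X) = tup(tup(P, c, 1), 6, tup(c, true, 1)),  tup(Z, 6, Y1) = tup(Y2, Z, Y2),  s(s(true)) = s(P).
Decompose tup/3: Q = tup(P, c, 1),  6 = 6,  X = tup(c, true, 1).
Bind Q := tup(P, c, 1); no other remaining equation mentions Q.
Delete trivial equation 6 = 6.
Bind X := tup(c, true, 1); no other remaining equation mentions X.
Decompose tup/3: Z = Y2,  6 = Z,  Y1 = Y2.
Bind Z := Y2; substituting into the one remaining equation that mentions Z gives: 6 = Y2.
Bind Y2 := 6; substituting into the one remaining equation that mentions Y2 gives: Y1 = 6. Substituting into the earlier binding gives Z := 6.
Bind Y1 := 6; no other remaining equation mentions Y1.
Decompose s/1: s(true) = P.
Bind P := s(true). Substituting into the earlier binding gives Q := tup(s(true), c, 1).
Applying the MGU to either side gives tup(tup(tup(s(true), c, 1), 6, tup(c, true, 1)), tup(6, 6, 6), s(s(true))).

tup(tup(tup(s(true), c, 1), 6, tup(c, true, 1)), tup(6, 6, 6), s(s(true)))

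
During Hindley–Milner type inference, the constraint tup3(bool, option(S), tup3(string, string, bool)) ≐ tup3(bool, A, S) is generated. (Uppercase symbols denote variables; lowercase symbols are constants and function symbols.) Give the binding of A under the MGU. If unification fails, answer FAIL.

option(tup3(string, string, bool))

Decompose tup3/3: bool ≐ bool,  option(S) ≐ A,  tup3(string, string, bool) ≐ S.
Delete trivial equation bool ≐ bool.
Bind A := option(S); no other remaining equation mentions A.
Bind S := tup3(string, string, bool). Substituting into the earlier binding gives A := option(tup3(string, string, bool)).
MGU = { A := option(tup3(string, string, bool)), S := tup3(string, string, bool) }, so A := option(tup3(string, string, bool)).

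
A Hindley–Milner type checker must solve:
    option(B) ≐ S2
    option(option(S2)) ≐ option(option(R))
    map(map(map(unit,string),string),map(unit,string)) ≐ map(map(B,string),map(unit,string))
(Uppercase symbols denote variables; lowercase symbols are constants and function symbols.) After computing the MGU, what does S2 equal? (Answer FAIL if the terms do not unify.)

Bind S2 := option(B); substituting into the one remaining equation that mentions S2 gives: option(option(option(B))) ≐ option(option(R)).
Decompose option/1: option(option(B)) ≐ option(R).
Decompose option/1: option(B) ≐ R.
Bind R := option(B); no other remaining equation mentions R.
Decompose map/2: map(map(unit,string),string) ≐ map(B,string),  map(unit,string) ≐ map(unit,string).
Decompose map/2: map(unit,string) ≐ B,  string ≐ string.
Bind B := map(unit,string); no other remaining equation mentions B. Substituting into the earlier bindings gives S2 := option(map(unit,string)), R := option(map(unit,string)).
Delete trivial equation string ≐ string.
Delete trivial equation map(unit,string) ≐ map(unit,string).
MGU = { S2 -> option(map(unit,string)), R -> option(map(unit,string)), B -> map(unit,string) }, so S2 -> option(map(unit,string)).

option(map(unit,string))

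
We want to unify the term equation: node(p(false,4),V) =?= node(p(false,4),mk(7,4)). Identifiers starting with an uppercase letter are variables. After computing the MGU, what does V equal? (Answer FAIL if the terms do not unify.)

Decompose node/2: p(false,4) =?= p(false,4),  V =?= mk(7,4).
Delete trivial equation p(false,4) =?= p(false,4).
Bind V := mk(7,4).
MGU = { V := mk(7,4) }, so V := mk(7,4).

mk(7,4)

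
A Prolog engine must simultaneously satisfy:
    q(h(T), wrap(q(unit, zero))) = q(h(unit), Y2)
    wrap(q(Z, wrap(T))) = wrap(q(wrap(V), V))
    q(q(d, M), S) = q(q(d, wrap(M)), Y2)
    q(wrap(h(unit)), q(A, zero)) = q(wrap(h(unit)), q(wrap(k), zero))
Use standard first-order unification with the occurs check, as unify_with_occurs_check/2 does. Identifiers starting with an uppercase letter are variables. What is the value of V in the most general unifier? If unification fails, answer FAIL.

FAIL

Decompose q/2: h(T) = h(unit),  wrap(q(unit, zero)) = Y2.
Decompose h/1: T = unit.
Bind T := unit; substituting into the one remaining equation that mentions T gives: wrap(q(Z, wrap(unit))) = wrap(q(wrap(V), V)).
Bind Y2 := wrap(q(unit, zero)); substituting into the one remaining equation that mentions Y2 gives: q(q(d, M), S) = q(q(d, wrap(M)), wrap(q(unit, zero))).
Decompose wrap/1: q(Z, wrap(unit)) = q(wrap(V), V).
Decompose q/2: Z = wrap(V),  wrap(unit) = V.
Bind Z := wrap(V); no other remaining equation mentions Z.
Bind V := wrap(unit); no other remaining equation mentions V. Substituting into the earlier binding gives Z := wrap(wrap(unit)).
Decompose q/2: q(d, M) = q(d, wrap(M)),  S = wrap(q(unit, zero)).
Decompose q/2: d = d,  M = wrap(M).
Delete trivial equation d = d.
Occurs check fails: M occurs in wrap(M); the equation M = wrap(M) has no finite solution.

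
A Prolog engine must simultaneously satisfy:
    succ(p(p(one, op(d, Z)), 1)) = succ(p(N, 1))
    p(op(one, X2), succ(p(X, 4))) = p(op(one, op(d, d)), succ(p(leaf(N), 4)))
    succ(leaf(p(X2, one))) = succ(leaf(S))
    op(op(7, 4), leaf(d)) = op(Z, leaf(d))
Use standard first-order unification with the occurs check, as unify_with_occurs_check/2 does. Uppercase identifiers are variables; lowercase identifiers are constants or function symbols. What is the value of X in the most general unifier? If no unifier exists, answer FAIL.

Decompose succ/1: p(p(one, op(d, Z)), 1) = p(N, 1).
Decompose p/2: p(one, op(d, Z)) = N,  1 = 1.
Bind N := p(one, op(d, Z)); substituting into the one remaining equation that mentions N gives: p(op(one, X2), succ(p(X, 4))) = p(op(one, op(d, d)), succ(p(leaf(p(one, op(d, Z))), 4))).
Delete trivial equation 1 = 1.
Decompose p/2: op(one, X2) = op(one, op(d, d)),  succ(p(X, 4)) = succ(p(leaf(p(one, op(d, Z))), 4)).
Decompose op/2: one = one,  X2 = op(d, d).
Delete trivial equation one = one.
Bind X2 := op(d, d); substituting into the one remaining equation that mentions X2 gives: succ(leaf(p(op(d, d), one))) = succ(leaf(S)).
Decompose succ/1: p(X, 4) = p(leaf(p(one, op(d, Z))), 4).
Decompose p/2: X = leaf(p(one, op(d, Z))),  4 = 4.
Bind X := leaf(p(one, op(d, Z))); no other remaining equation mentions X.
Delete trivial equation 4 = 4.
Decompose succ/1: leaf(p(op(d, d), one)) = leaf(S).
Decompose leaf/1: p(op(d, d), one) = S.
Bind S := p(op(d, d), one); no other remaining equation mentions S.
Decompose op/2: op(7, 4) = Z,  leaf(d) = leaf(d).
Bind Z := op(7, 4); no other remaining equation mentions Z. Substituting into the earlier bindings gives N := p(one, op(d, op(7, 4))), X := leaf(p(one, op(d, op(7, 4)))).
Delete trivial equation leaf(d) = leaf(d).
MGU = { N -> p(one, op(d, op(7, 4))), X2 -> op(d, d), X -> leaf(p(one, op(d, op(7, 4)))), S -> p(op(d, d), one), Z -> op(7, 4) }, so X -> leaf(p(one, op(d, op(7, 4)))).

leaf(p(one, op(d, op(7, 4))))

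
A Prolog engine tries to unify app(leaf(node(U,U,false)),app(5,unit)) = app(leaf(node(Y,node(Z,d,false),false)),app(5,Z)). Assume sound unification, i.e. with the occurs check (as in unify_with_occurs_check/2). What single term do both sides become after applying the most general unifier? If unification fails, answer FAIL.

app(leaf(node(node(unit,d,false),node(unit,d,false),false)),app(5,unit))

Decompose app/2: leaf(node(U,U,false)) = leaf(node(Y,node(Z,d,false),false)),  app(5,unit) = app(5,Z).
Decompose leaf/1: node(U,U,false) = node(Y,node(Z,d,false),false).
Decompose node/3: U = Y,  U = node(Z,d,false),  false = false.
Bind U := Y; substituting into the one remaining equation that mentions U gives: Y = node(Z,d,false).
Bind Y := node(Z,d,false); no other remaining equation mentions Y. Substituting into the earlier binding gives U := node(Z,d,false).
Delete trivial equation false = false.
Decompose app/2: 5 = 5,  unit = Z.
Delete trivial equation 5 = 5.
Bind Z := unit. Substituting into the earlier bindings gives U := node(unit,d,false), Y := node(unit,d,false).
Applying the MGU to either side gives app(leaf(node(node(unit,d,false),node(unit,d,false),false)),app(5,unit)).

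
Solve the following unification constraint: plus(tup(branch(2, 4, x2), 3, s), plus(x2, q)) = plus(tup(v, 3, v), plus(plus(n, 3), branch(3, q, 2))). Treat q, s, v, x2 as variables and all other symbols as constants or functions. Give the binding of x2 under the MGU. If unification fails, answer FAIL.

FAIL

Decompose plus/2: tup(branch(2, 4, x2), 3, s) = tup(v, 3, v),  plus(x2, q) = plus(plus(n, 3), branch(3, q, 2)).
Decompose tup/3: branch(2, 4, x2) = v,  3 = 3,  s = v.
Bind v := branch(2, 4, x2); substituting into the one remaining equation that mentions v gives: s = branch(2, 4, x2).
Delete trivial equation 3 = 3.
Bind s := branch(2, 4, x2); no other remaining equation mentions s.
Decompose plus/2: x2 = plus(n, 3),  q = branch(3, q, 2).
Bind x2 := plus(n, 3); no other remaining equation mentions x2. Substituting into the earlier bindings gives v := branch(2, 4, plus(n, 3)), s := branch(2, 4, plus(n, 3)).
Occurs check fails: q occurs in branch(3, q, 2); the equation q = branch(3, q, 2) has no finite solution.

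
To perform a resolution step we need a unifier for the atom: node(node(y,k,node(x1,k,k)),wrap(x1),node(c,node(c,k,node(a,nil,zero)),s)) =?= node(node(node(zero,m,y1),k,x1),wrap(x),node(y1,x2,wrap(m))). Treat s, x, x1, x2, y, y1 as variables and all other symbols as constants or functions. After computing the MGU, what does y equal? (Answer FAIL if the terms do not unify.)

Decompose node/3: node(y,k,node(x1,k,k)) =?= node(node(zero,m,y1),k,x1),  wrap(x1) =?= wrap(x),  node(c,node(c,k,node(a,nil,zero)),s) =?= node(y1,x2,wrap(m)).
Decompose node/3: y =?= node(zero,m,y1),  k =?= k,  node(x1,k,k) =?= x1.
Bind y := node(zero,m,y1); no other remaining equation mentions y.
Delete trivial equation k =?= k.
Occurs check fails: x1 occurs in node(x1,k,k); the equation x1 =?= node(x1,k,k) has no finite solution.

FAIL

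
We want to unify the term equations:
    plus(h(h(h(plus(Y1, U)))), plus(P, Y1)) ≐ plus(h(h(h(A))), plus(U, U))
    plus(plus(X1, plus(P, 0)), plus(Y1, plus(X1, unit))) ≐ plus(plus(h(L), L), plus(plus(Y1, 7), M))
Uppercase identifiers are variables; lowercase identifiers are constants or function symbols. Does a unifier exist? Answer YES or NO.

Decompose plus/2: h(h(h(plus(Y1, U)))) ≐ h(h(h(A))),  plus(P, Y1) ≐ plus(U, U).
Decompose h/1: h(h(plus(Y1, U))) ≐ h(h(A)).
Decompose h/1: h(plus(Y1, U)) ≐ h(A).
Decompose h/1: plus(Y1, U) ≐ A.
Bind A := plus(Y1, U); no other remaining equation mentions A.
Decompose plus/2: P ≐ U,  Y1 ≐ U.
Bind P := U; substituting into the one remaining equation that mentions P gives: plus(plus(X1, plus(U, 0)), plus(Y1, plus(X1, unit))) ≐ plus(plus(h(L), L), plus(plus(Y1, 7), M)).
Bind Y1 := U; substituting into the remaining equation gives: plus(plus(X1, plus(U, 0)), plus(U, plus(X1, unit))) ≐ plus(plus(h(L), L), plus(plus(U, 7), M)). Substituting into the earlier binding gives A := plus(U, U).
Decompose plus/2: plus(X1, plus(U, 0)) ≐ plus(h(L), L),  plus(U, plus(X1, unit)) ≐ plus(plus(U, 7), M).
Decompose plus/2: X1 ≐ h(L),  plus(U, 0) ≐ L.
Bind X1 := h(L); substituting into the one remaining equation that mentions X1 gives: plus(U, plus(h(L), unit)) ≐ plus(plus(U, 7), M).
Bind L := plus(U, 0); substituting into the remaining equation gives: plus(U, plus(h(plus(U, 0)), unit)) ≐ plus(plus(U, 7), M). Substituting into the earlier binding gives X1 := h(plus(U, 0)).
Decompose plus/2: U ≐ plus(U, 7),  plus(h(plus(U, 0)), unit) ≐ M.
Occurs check fails: U occurs in plus(U, 7); the equation U ≐ plus(U, 7) has no finite solution.

NO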